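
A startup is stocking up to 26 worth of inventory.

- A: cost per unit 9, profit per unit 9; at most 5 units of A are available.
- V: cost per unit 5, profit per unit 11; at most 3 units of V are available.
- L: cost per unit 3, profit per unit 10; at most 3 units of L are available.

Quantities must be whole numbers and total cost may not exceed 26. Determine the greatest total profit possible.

This is a bounded integer knapsack.
L has the best ratio (10/3); taking only L gives at most 3×10 = 30 (stopped by the supply cap of 3).
Mixing does better — 3×V and 3×L: cost 24 ≤ 26, profit 3·11 + 3·10 = 63.

63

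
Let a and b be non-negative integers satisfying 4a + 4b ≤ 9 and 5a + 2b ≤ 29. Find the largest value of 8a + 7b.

16

The continuous relaxation peaks at (2.25, 0) with value 18.00; rounding to a feasible lattice point costs some objective.
(a,b)=(2,0): 4·2+4·0=8≤9, 5·2+2·0=10≤29, objective 16.
(a,b)=(1,1): 4·1+4·1=8≤9, 5·1+2·1=7≤29, objective 15.
(a,b)=(1,0): 4·1+4·0=4≤9, 5·1+2·0=5≤29, objective 8.
Maximum is 16 at (a,b)=(2,0).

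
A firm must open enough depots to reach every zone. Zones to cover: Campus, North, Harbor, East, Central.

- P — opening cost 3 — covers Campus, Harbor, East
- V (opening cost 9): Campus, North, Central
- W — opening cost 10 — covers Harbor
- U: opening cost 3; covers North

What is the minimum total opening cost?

The greedy cost-per-new-zone heuristic would pick P, U, and V for 15, but a cheaper cover exists.
Choose P and V: together they cover Campus, North, Harbor, East, Central — every zone.
Total opening cost: 3 + 9 = 12.
No cover costs less than 12.

12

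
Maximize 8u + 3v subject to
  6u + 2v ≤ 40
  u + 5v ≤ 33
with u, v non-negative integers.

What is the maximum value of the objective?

The continuous relaxation peaks at (4.79, 5.64) with value 55.21; rounding to a feasible lattice point costs some objective.
(u,v)=(5,5): 6·5+2·5=40≤40, 1·5+5·5=30≤33, objective 55.
(u,v)=(5,4): 6·5+2·4=38≤40, 1·5+5·4=25≤33, objective 52.
No feasible integer point exceeds 55.

55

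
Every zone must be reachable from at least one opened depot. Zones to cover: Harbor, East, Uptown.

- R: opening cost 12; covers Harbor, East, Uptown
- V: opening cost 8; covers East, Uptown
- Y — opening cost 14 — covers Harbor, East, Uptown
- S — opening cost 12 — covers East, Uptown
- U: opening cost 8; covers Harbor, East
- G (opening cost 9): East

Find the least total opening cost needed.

R alone covers Harbor, East, Uptown — every zone.
Total opening cost: 12.
No cover costs less than 12.

12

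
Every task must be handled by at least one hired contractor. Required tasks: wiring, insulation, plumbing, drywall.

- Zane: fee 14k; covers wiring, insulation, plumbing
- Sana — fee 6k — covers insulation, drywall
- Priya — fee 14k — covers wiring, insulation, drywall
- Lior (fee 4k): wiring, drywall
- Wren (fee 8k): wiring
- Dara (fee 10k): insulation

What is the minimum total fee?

18

This is a weighted set-cover instance.
The greedy cost-per-new-task heuristic would pick Lior, Sana, and Zane for 24, but a cheaper cover exists.
Choose Zane and Lior: together they cover wiring, insulation, plumbing, drywall — every task.
Total fee: 14 + 4 = 18.
No cover costs less than 18.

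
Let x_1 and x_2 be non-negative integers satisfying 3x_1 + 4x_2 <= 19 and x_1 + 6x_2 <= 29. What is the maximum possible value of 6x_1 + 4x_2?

36

(x_1,x_2)=(6,0) is feasible, giving 36.
(x_1,x_2)=(5,1) is feasible, giving 34.
(x_1,x_2)=(5,0) is feasible, giving 30.
No feasible integer point exceeds 36.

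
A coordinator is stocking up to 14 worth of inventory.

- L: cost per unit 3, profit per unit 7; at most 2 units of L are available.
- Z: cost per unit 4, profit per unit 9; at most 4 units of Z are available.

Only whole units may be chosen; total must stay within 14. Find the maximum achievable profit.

32

This is a bounded integer knapsack.
L has the best ratio (7/3); taking only L gives at most 2×7 = 14 (stopped by the supply cap of 2).
Mixing does better — 2×L and 2×Z: cost 14 ≤ 14, profit 2·7 + 2·9 = 32.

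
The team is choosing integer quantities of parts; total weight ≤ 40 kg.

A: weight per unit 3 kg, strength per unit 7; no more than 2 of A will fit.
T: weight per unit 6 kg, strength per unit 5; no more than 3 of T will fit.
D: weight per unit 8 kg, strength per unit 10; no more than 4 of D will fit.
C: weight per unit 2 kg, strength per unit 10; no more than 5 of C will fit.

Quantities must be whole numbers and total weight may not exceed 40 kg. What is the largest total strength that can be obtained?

2×A, 3×D, and 5×C: weight 40 ≤ 40, strength 2·7 + 3·10 + 5·10 = 94.
2×A, 1×T, 2×D, and 5×C: weight 38 ≤ 40, strength 2·7 + 1·5 + 2·10 + 5·10 = 89.
Best is 94.

94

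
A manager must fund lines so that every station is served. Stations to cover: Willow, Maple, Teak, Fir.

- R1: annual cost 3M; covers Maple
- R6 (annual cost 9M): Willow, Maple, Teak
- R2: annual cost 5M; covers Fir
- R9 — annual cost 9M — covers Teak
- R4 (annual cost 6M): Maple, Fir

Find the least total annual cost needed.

This is an integer covering problem.
The greedy cost-per-new-station heuristic would pick R1, R6, and R2 for 17, but a cheaper cover exists.
Choose R6 and R2: together they cover Willow, Maple, Teak, Fir — every station.
Total annual cost: 9 + 5 = 14.
No cover costs less than 14.

14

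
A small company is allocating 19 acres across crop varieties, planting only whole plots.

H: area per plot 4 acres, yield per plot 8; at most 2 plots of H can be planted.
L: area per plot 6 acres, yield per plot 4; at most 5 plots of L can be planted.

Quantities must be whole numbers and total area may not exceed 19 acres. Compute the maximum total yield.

H has the best ratio (8/4); taking only H gives at most 2×8 = 16 (stopped by the supply cap of 2).
Mixing does better — 2×H and 1×L: area 14 ≤ 19, yield 2·8 + 1·4 = 20.

20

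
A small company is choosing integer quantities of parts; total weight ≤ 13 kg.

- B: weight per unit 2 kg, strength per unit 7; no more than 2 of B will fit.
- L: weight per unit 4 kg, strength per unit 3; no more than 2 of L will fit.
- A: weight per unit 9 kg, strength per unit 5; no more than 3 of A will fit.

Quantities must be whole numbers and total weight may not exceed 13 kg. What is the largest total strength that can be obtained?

20

Take 2×B and 2×L: weight 12 ≤ 13, strength 2·7 + 2·3 = 20.
B has the best ratio (7/2) and is taken to its limit of 2; remaining capacity is filled optimally with the others.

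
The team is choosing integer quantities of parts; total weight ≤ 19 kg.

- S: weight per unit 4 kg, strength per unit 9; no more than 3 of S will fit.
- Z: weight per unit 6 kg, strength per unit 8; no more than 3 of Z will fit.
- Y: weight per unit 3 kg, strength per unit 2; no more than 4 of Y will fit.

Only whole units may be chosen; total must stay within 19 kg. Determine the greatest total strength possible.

S has the best ratio (9/4); taking only S gives at most 3×9 = 27 (stopped by the supply cap of 3).
Mixing does better — 3×S and 1×Z: weight 18 ≤ 19, strength 3·9 + 1·8 = 35.

35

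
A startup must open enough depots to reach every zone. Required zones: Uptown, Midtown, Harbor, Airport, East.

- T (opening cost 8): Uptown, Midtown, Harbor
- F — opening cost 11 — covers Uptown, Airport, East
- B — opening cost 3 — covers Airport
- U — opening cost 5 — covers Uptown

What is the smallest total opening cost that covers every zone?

19

Choose T and F: together they cover Uptown, Midtown, Harbor, Airport, East — every zone.
Total opening cost: 8 + 11 = 19.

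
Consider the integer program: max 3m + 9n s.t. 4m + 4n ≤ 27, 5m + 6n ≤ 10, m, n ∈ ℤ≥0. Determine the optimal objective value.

9

The continuous relaxation peaks at (0, 1.67) with value 15.00; rounding to a feasible lattice point costs some objective.
(m,n)=(0,1) is feasible, giving 9.
(m,n)=(1,0) is feasible, giving 3.
(m,n)=(0,0) is feasible, giving 0.
The best lattice point is (0,1), giving 9.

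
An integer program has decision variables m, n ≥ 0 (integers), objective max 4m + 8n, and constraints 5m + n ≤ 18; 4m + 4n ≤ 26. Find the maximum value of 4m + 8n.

(m,n)=(0,6) is feasible, giving 48.
(m,n)=(1,5) is feasible, giving 44.
(m,n)=(0,5) is feasible, giving 40.
Maximum is 48 at (m,n)=(0,6).

48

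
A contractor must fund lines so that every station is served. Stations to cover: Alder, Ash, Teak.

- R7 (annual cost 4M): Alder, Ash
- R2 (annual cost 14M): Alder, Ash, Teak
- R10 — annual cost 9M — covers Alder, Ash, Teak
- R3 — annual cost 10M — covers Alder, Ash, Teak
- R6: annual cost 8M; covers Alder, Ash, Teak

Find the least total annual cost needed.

8

The greedy cost-per-new-station heuristic would pick R7 and R6 for 12, but a cheaper cover exists.
R6 alone covers Alder, Ash, Teak — every station.
Total annual cost: 8.
No cover costs less than 8.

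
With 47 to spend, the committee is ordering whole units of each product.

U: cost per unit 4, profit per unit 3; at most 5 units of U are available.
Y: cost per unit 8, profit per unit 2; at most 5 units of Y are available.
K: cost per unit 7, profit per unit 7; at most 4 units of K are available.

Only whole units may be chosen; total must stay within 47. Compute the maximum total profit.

40

4×U and 4×K: cost 44 ≤ 47, profit 4·3 + 4·7 = 40.
3×U and 4×K: cost 40 ≤ 47, profit 3·3 + 4·7 = 37.
Best is 40.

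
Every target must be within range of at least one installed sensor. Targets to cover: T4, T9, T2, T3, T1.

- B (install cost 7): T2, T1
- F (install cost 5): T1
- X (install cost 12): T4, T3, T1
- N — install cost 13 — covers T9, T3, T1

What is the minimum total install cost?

Choose B, X, and N: together they cover T4, T9, T2, T3, T1 — every target.
Total install cost: 7 + 12 + 13 = 32.
No cover costs less than 32.

32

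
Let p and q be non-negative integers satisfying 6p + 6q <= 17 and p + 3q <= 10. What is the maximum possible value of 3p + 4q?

8

(p,q)=(0,2) is feasible, giving 8.
(p,q)=(1,1) is feasible, giving 7.
(p,q)=(0,1) is feasible, giving 4.
Maximum is 8 at (p,q)=(0,2).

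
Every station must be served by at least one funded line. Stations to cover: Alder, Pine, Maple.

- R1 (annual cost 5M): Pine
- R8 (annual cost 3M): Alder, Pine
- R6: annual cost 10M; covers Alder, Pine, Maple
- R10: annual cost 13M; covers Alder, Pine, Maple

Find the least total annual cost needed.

10

R6 alone covers Alder, Pine, Maple — every station.
Total annual cost: 10.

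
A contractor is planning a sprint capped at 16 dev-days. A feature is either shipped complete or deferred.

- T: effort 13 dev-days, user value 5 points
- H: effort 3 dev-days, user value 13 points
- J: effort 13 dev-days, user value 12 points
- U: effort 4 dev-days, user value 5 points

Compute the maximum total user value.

25

Allowing fractional choices, the relaxed optimum would be about 26.3, but features are indivisible.
H + U: effort 3 + 4 = 7 ≤ 16, user value 13 + 5 = 18.
T + H: effort 13 + 3 = 16 ≤ 16, user value 5 + 13 = 18.
H + J: effort 3 + 13 = 16 ≤ 16, user value 13 + 12 = 25.
Best is H and J with total user value 25.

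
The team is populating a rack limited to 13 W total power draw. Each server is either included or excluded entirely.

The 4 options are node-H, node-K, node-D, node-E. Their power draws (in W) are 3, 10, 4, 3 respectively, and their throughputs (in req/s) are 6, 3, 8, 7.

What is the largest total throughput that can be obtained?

Take node-H, node-D, and node-E: power draw 3 + 4 + 3 = 10 ≤ 13, throughput 6 + 8 + 7 = 21.
No other feasible combination does better.

21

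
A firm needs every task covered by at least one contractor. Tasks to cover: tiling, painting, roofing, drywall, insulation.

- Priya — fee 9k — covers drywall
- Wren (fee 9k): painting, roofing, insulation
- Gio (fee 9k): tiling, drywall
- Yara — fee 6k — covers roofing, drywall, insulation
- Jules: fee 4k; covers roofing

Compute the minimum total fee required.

This is a weighted set-cover instance.
Choose Wren and Gio: together they cover tiling, painting, roofing, drywall, insulation — every task.
Total fee: 9 + 9 = 18.

18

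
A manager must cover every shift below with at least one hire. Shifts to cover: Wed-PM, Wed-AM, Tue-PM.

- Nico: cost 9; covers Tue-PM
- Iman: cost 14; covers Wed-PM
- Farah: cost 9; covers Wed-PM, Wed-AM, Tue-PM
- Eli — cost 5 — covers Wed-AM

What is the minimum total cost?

Farah alone covers Wed-PM, Wed-AM, Tue-PM — every shift.
Total cost: 9.

9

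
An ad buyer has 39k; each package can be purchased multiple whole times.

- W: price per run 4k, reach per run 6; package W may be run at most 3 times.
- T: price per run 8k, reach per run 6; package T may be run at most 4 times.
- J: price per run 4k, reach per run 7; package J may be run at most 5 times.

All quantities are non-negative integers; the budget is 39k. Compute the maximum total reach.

3×W and 5×J: price 32 ≤ 39, reach 3·6 + 5·7 = 53.
2×W, 1×T, and 5×J: price 36 ≤ 39, reach 2·6 + 1·6 + 5·7 = 53.
Best is 53.

53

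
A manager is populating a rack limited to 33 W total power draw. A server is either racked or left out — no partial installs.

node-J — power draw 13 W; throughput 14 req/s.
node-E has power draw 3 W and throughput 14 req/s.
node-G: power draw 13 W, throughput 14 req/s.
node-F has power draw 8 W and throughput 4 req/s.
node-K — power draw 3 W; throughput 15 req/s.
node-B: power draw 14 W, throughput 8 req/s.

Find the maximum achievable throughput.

node-J + node-E + node-G + node-K: power draw 13 + 3 + 13 + 3 = 32 ≤ 33, throughput 14 + 14 + 14 + 15 = 57.
node-J + node-E + node-K + node-B: power draw 13 + 3 + 3 + 14 = 33 ≤ 33, throughput 14 + 14 + 15 + 8 = 51.
Best is node-J, node-E, node-G, and node-K with total throughput 57.

57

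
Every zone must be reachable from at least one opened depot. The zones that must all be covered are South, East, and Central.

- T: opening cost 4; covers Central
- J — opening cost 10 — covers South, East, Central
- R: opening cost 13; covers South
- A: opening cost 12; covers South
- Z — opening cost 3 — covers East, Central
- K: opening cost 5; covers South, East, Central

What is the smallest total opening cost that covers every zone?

5

This is a weighted set-cover instance.
The greedy cost-per-new-zone heuristic would pick Z and K for 8, but a cheaper cover exists.
K alone covers South, East, Central — every zone.
Total opening cost: 5.
No cover costs less than 5.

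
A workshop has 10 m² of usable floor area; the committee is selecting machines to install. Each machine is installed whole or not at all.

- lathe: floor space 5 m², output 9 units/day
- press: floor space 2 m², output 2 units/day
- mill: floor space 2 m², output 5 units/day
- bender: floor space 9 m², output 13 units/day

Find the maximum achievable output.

This is a 0-1 knapsack instance.
Allowing fractional choices, the relaxed optimum would be about 18.3, but machines are indivisible.
lathe + mill: floor space 5 + 2 = 7 ≤ 10, output 9 + 5 = 14.
lathe + press + mill: floor space 5 + 2 + 2 = 9 ≤ 10, output 9 + 2 + 5 = 16.
Best is lathe, press, and mill with total output 16.

16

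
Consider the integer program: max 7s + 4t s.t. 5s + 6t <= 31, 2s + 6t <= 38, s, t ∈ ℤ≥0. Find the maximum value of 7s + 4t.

42

Relaxing integrality, the LP optimum is 43.40 at (s,t) = (6.2, 0), which is not an integer point.
(s,t)=(6,0): 5·6+6·0=30≤31, 2·6+6·0=12≤38, objective 42.
(s,t)=(5,1): 5·5+6·1=31≤31, 2·5+6·1=16≤38, objective 39.
(s,t)=(5,0): 5·5+6·0=25≤31, 2·5+6·0=10≤38, objective 35.
No feasible integer point exceeds 42.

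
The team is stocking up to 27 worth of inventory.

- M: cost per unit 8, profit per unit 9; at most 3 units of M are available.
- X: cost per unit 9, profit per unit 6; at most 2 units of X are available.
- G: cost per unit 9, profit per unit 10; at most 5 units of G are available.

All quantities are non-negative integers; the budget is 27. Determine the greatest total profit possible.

30

This is a bounded integer knapsack.
1×M and 2×G: cost 26 ≤ 27, profit 1·9 + 2·10 = 29.
3×G: cost 27 ≤ 27, profit 3·10 = 30.
Best is 30.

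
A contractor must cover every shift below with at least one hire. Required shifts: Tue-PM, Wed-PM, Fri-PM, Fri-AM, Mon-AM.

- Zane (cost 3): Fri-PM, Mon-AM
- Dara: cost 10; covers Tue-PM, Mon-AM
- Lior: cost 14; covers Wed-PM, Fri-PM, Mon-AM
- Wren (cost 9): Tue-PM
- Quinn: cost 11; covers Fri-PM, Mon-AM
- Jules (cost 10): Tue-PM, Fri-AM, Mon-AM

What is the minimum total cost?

24

The greedy cost-per-new-shift heuristic would pick Zane, Jules, and Lior for 27, but a cheaper cover exists.
Choose Lior and Jules: together they cover Tue-PM, Wed-PM, Fri-PM, Fri-AM, Mon-AM — every shift.
Total cost: 14 + 10 = 24.
No cover costs less than 24.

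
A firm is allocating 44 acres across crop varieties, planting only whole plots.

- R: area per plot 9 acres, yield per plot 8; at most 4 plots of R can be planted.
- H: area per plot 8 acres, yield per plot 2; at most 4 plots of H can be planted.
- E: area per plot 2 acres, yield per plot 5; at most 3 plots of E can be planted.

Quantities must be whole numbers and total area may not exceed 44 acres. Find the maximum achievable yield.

47

E has the best ratio (5/2); taking only E gives at most 3×5 = 15 (stopped by the supply cap of 3).
Mixing does better — 4×R and 3×E: area 42 ≤ 44, yield 4·8 + 3·5 = 47.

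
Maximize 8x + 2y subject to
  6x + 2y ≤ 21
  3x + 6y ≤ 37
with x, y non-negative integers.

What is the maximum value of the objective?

(x,y)=(3,1) is feasible, giving 26.
(x,y)=(3,0) is feasible, giving 24.
(x,y)=(2,2) is feasible, giving 20.
Maximum is 26 at (x,y)=(3,1).

26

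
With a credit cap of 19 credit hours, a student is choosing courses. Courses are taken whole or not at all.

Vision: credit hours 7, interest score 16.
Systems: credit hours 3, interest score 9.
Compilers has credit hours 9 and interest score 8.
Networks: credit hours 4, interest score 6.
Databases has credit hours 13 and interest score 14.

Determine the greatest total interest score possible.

33

Allowing fractional choices, the relaxed optimum would be about 36.4, but courses are indivisible.
Vision + Systems + Networks: credit hours 7 + 3 + 4 = 14 ≤ 19, interest score 16 + 9 + 6 = 31.
Vision + Systems: credit hours 7 + 3 = 10 ≤ 19, interest score 16 + 9 = 25.
Vision + Systems + Compilers: credit hours 7 + 3 + 9 = 19 ≤ 19, interest score 16 + 9 + 8 = 33.
Best is Vision, Systems, and Compilers with total interest score 33.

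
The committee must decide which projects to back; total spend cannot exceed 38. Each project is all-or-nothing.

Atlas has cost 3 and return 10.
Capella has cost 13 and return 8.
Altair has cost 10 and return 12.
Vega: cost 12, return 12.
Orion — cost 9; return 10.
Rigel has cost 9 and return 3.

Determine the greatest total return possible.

Take Atlas, Altair, Vega, and Orion: cost 3 + 10 + 12 + 9 = 34 ≤ 38, return 10 + 12 + 12 + 10 = 44.
No other feasible combination does better.

44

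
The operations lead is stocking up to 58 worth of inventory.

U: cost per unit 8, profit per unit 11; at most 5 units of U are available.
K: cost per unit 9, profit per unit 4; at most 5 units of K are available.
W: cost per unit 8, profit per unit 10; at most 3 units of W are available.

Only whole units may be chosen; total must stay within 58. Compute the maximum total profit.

75

This is a bounded integer knapsack.
4×U and 3×W: cost 56 ≤ 58, profit 4·11 + 3·10 = 74.
5×U and 2×W: cost 56 ≤ 58, profit 5·11 + 2·10 = 75.
Best is 75.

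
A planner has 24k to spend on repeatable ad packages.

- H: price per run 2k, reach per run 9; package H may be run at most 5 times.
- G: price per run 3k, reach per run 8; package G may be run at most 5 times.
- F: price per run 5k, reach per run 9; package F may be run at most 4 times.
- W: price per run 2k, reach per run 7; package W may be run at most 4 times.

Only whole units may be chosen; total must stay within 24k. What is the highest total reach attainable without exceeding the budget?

H has the best ratio (9/2); taking only H gives at most 5×9 = 45 (stopped by the supply cap of 5).
Mixing does better — 5×H, 2×G, and 4×W: price 24 ≤ 24, reach 5·9 + 2·8 + 4·7 = 89.

89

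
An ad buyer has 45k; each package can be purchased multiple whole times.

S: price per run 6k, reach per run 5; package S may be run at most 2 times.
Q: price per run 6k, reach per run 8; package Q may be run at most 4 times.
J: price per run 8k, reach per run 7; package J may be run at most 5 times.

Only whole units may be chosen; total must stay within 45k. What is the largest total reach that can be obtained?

4×Q and 2×J: price 40 ≤ 45, reach 4·8 + 2·7 = 46.
2×S, 4×Q, and 1×J: price 44 ≤ 45, reach 2·5 + 4·8 + 1·7 = 49.
Best is 49.

49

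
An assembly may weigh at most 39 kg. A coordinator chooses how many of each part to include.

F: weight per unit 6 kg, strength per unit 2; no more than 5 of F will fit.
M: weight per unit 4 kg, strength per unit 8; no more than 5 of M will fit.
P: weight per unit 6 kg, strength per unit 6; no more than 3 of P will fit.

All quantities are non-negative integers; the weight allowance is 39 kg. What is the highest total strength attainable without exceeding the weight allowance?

1×F, 5×M, and 2×P: weight 38 ≤ 39, strength 1·2 + 5·8 + 2·6 = 54.
5×M and 3×P: weight 38 ≤ 39, strength 5·8 + 3·6 = 58.
Best is 58.

58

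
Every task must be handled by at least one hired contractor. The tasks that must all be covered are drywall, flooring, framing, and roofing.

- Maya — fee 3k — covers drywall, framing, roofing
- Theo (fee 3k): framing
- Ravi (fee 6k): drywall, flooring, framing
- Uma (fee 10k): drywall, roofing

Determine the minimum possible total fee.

9

Choose Maya and Ravi: together they cover drywall, flooring, framing, roofing — every task.
Total fee: 3 + 6 = 9.
No cover costs less than 9.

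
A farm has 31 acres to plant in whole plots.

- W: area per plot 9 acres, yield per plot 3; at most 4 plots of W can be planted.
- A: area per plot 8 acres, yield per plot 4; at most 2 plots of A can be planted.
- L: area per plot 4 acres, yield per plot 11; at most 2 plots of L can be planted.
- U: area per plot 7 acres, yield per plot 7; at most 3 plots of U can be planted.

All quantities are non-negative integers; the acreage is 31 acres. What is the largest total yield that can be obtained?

43

Take 2×L and 3×U: area 29 ≤ 31, yield 2·11 + 3·7 = 43.
L has the best ratio (11/4) and is taken to its limit of 2; remaining capacity is filled optimally with the others.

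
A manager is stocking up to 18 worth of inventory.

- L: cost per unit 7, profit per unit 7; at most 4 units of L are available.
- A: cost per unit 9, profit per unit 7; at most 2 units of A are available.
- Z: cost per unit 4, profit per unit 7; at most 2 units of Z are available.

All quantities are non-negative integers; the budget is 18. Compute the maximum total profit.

This is a bounded integer knapsack.
Z has the best ratio (7/4); taking only Z gives at most 2×7 = 14 (stopped by the supply cap of 2).
Mixing does better — 1×A and 2×Z: cost 17 ≤ 18, profit 1·7 + 2·7 = 21.

21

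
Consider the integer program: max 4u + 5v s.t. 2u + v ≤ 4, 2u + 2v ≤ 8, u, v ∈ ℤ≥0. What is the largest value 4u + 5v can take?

(u,v)=(0,4): 2·0+1·4=4≤4, 2·0+2·4=8≤8, objective 20.
(u,v)=(0,3): 2·0+1·3=3≤4, 2·0+2·3=6≤8, objective 15.
The best lattice point is (0,4), giving 20.

20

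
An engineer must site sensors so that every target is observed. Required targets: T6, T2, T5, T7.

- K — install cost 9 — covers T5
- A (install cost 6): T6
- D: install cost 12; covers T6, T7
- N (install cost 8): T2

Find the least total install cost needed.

The greedy cost-per-new-target heuristic would pick A, N, K, and D for 35, but a cheaper cover exists.
Choose K, D, and N: together they cover T6, T2, T5, T7 — every target.
Total install cost: 9 + 12 + 8 = 29.
No cover costs less than 29.

29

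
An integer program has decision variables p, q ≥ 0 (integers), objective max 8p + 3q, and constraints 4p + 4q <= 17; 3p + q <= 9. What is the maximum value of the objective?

(p,q)=(3,0) is feasible, giving 24.
(p,q)=(2,2) is feasible, giving 22.
(p,q)=(2,1) is feasible, giving 19.
The best lattice point is (3,0), giving 24.

24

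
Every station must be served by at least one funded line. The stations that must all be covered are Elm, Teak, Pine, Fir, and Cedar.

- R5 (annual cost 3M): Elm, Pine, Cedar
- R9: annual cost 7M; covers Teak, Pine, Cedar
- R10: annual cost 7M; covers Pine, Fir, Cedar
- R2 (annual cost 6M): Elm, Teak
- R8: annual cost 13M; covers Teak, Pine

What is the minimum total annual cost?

Choose R10 and R2: together they cover Elm, Teak, Pine, Fir, Cedar — every station.
Total annual cost: 7 + 6 = 13.

13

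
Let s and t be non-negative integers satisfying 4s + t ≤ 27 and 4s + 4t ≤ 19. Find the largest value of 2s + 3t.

(s,t)=(0,4): 4·0+1·4=4≤27, 4·0+4·4=16≤19, objective 12.
(s,t)=(1,3): 4·1+1·3=7≤27, 4·1+4·3=16≤19, objective 11.
No feasible integer point exceeds 12.

12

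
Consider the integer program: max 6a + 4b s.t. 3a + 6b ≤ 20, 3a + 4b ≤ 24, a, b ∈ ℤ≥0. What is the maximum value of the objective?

36

Relaxing integrality, the LP optimum is 40.00 at (a,b) = (6.67, 0), which is not an integer point.
(a,b)=(6,0): 3·6+6·0=18≤20, 3·6+4·0=18≤24, objective 36.
(a,b)=(5,0): 3·5+6·0=15≤20, 3·5+4·0=15≤24, objective 30.
Maximum is 36 at (a,b)=(6,0).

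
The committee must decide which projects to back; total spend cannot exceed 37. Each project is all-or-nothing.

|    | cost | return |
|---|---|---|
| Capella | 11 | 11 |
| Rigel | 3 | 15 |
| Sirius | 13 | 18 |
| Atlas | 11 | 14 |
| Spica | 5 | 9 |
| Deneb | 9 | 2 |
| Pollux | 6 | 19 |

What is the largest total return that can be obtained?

Rigel + Sirius + Atlas + Pollux: cost 3 + 13 + 11 + 6 = 33 ≤ 37, return 15 + 18 + 14 + 19 = 66.
Capella + Rigel + Atlas + Spica + Pollux: cost 11 + 3 + 11 + 5 + 6 = 36 ≤ 37, return 11 + 15 + 14 + 9 + 19 = 68.
Capella + Rigel + Sirius + Pollux: cost 11 + 3 + 13 + 6 = 33 ≤ 37, return 11 + 15 + 18 + 19 = 63.
Best is Capella, Rigel, Atlas, Spica, and Pollux with total return 68.

68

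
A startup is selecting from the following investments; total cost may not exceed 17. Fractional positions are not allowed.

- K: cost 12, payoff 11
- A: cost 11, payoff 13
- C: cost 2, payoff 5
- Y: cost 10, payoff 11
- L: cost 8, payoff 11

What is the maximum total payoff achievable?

18

Treat it as a binary knapsack problem.
A + C: cost 11 + 2 = 13 ≤ 17, payoff 13 + 5 = 18.
C + Y: cost 2 + 10 = 12 ≤ 17, payoff 5 + 11 = 16.
C + L: cost 2 + 8 = 10 ≤ 17, payoff 5 + 11 = 16.
Best is A and C with total payoff 18.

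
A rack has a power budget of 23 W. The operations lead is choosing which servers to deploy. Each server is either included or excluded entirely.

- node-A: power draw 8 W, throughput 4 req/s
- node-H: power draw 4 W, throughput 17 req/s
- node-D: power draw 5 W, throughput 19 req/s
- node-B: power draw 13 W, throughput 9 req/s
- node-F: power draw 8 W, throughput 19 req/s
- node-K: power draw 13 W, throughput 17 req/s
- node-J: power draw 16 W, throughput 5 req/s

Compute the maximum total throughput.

55

node-H + node-D + node-F: power draw 4 + 5 + 8 = 17 ≤ 23, throughput 17 + 19 + 19 = 55.
node-H + node-D + node-K: power draw 4 + 5 + 13 = 22 ≤ 23, throughput 17 + 19 + 17 = 53.
Best is node-H, node-D, and node-F with total throughput 55.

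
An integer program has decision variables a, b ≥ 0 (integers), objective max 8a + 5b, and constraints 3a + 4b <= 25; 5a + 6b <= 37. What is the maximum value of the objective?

56

Relaxing integrality, the LP optimum is 59.20 at (a,b) = (7.4, 0), which is not an integer point.
(a,b)=(7,0): 3·7+4·0=21≤25, 5·7+6·0=35≤37, objective 56.
(a,b)=(6,1): 3·6+4·1=22≤25, 5·6+6·1=36≤37, objective 53.
Maximum is 56 at (a,b)=(7,0).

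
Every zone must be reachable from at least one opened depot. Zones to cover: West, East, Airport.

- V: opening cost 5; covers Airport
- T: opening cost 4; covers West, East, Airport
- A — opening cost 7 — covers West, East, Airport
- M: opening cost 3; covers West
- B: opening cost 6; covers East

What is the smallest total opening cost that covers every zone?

4

This is a weighted set-cover instance.
T alone covers West, East, Airport — every zone.
Total opening cost: 4.
No cover costs less than 4.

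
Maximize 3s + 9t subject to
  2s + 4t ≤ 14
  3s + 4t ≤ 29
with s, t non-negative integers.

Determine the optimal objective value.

30

Relaxing integrality, the LP optimum is 31.50 at (s,t) = (0, 3.5), which is not an integer point.
(s,t)=(1,3) is feasible, giving 30.
(s,t)=(0,3) is feasible, giving 27.
(s,t)=(2,2) is feasible, giving 24.
The best lattice point is (1,3), giving 30.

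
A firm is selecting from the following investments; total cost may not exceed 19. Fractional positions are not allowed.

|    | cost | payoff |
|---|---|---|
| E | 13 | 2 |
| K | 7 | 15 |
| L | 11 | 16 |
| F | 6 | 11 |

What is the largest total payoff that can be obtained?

31

Allowing fractional choices, the relaxed optimum would be about 34.7, but investments are indivisible.
K + L: cost 7 + 11 = 18 ≤ 19, payoff 15 + 16 = 31.
L + F: cost 11 + 6 = 17 ≤ 19, payoff 16 + 11 = 27.
Best is K and L with total payoff 31.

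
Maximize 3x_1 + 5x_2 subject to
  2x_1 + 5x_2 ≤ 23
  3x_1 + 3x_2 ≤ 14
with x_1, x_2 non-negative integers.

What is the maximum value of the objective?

The continuous relaxation peaks at (0.111, 4.56) with value 23.11; rounding to a feasible lattice point costs some objective.
(x_1,x_2)=(0,4): 2·0+5·4=20≤23, 3·0+3·4=12≤14, objective 20.
(x_1,x_2)=(1,3): 2·1+5·3=17≤23, 3·1+3·3=12≤14, objective 18.
The best lattice point is (0,4), giving 20.

20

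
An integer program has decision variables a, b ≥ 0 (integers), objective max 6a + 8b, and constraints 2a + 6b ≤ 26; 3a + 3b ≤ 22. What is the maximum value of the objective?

48

The continuous relaxation peaks at (4.5, 2.83) with value 49.67; rounding to a feasible lattice point costs some objective.
(a,b)=(4,3) is feasible, giving 48.
(a,b)=(5,2) is feasible, giving 46.
(a,b)=(3,3) is feasible, giving 42.
No feasible integer point exceeds 48.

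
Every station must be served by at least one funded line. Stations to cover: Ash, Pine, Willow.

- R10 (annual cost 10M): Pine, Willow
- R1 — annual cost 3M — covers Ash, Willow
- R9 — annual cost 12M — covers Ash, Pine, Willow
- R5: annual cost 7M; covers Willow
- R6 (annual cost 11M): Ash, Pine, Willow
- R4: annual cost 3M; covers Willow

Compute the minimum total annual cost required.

11

The greedy cost-per-new-station heuristic would pick R1 and R10 for 13, but a cheaper cover exists.
R6 alone covers Ash, Pine, Willow — every station.
Total annual cost: 11.
No cover costs less than 11.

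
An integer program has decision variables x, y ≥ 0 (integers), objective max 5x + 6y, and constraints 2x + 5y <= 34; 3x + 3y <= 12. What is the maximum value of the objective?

(x,y)=(0,4): 2·0+5·4=20≤34, 3·0+3·4=12≤12, objective 24.
(x,y)=(1,3): 2·1+5·3=17≤34, 3·1+3·3=12≤12, objective 23.
Maximum is 24 at (x,y)=(0,4).

24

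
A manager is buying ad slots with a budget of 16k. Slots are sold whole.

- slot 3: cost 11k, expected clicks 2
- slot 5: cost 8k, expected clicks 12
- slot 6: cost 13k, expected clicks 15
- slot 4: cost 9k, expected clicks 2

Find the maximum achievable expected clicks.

Allowing fractional choices, the relaxed optimum would be about 21.2, but ad slots are indivisible.
slot 5: cost 8 ≤ 16, expected clicks 12.
slot 6: cost 13 ≤ 16, expected clicks 15.
slot 4: cost 9 ≤ 16, expected clicks 2.
Best is slot 6 with total expected clicks 15.

15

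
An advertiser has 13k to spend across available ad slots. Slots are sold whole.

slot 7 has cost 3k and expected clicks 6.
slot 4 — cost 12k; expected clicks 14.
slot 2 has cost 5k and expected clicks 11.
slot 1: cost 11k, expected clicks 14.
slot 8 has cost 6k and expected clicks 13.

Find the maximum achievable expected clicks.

Treat it as a binary knapsack problem.
Take slot 2 and slot 8: cost 5 + 6 = 11 ≤ 13, expected clicks 11 + 13 = 24.
No other feasible combination does better.

24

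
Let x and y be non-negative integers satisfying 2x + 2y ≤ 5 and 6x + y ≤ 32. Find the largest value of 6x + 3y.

(x,y)=(2,0): 2·2+2·0=4≤5, 6·2+1·0=12≤32, objective 12.
(x,y)=(1,1): 2·1+2·1=4≤5, 6·1+1·1=7≤32, objective 9.
(x,y)=(1,0): 2·1+2·0=2≤5, 6·1+1·0=6≤32, objective 6.
No feasible integer point exceeds 12.

12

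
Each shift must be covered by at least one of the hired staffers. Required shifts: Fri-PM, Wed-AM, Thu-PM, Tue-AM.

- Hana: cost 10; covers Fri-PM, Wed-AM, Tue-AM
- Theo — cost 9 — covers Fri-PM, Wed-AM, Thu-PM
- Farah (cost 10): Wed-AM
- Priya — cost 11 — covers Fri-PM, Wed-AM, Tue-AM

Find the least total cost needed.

Choose Hana and Theo: together they cover Fri-PM, Wed-AM, Thu-PM, Tue-AM — every shift.
Total cost: 10 + 9 = 19.
No cover costs less than 19.

19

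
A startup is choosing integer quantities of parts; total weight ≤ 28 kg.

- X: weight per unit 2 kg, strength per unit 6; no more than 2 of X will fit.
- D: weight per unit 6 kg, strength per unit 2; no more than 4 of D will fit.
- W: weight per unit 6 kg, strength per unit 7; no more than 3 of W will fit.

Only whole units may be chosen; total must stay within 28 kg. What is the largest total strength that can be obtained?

35

2×X and 3×W: weight 22 ≤ 28, strength 2·6 + 3·7 = 33.
2×X, 1×D, and 3×W: weight 28 ≤ 28, strength 2·6 + 1·2 + 3·7 = 35.
Best is 35.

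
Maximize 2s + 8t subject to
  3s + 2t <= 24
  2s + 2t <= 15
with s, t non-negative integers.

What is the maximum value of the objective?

56

The continuous relaxation peaks at (0, 7.5) with value 60.00; rounding to a feasible lattice point costs some objective.
(s,t)=(0,7): 3·0+2·7=14≤24, 2·0+2·7=14≤15, objective 56.
(s,t)=(1,6): 3·1+2·6=15≤24, 2·1+2·6=14≤15, objective 50.
(s,t)=(0,6): 3·0+2·6=12≤24, 2·0+2·6=12≤15, objective 48.
Maximum is 56 at (s,t)=(0,7).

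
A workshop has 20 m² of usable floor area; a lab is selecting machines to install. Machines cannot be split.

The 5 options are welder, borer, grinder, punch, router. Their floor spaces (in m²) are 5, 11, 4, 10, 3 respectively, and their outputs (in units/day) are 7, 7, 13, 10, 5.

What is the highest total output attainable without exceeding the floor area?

Take welder, grinder, and punch: floor space 5 + 4 + 10 = 19 ≤ 20, output 7 + 13 + 10 = 30.
No other feasible combination does better.

30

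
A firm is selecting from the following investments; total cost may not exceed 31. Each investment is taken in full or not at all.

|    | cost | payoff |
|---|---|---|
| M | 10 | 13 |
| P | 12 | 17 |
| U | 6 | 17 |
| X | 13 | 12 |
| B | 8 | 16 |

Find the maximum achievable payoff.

P + U + B: cost 12 + 6 + 8 = 26 ≤ 31, payoff 17 + 17 + 16 = 50.
M + P + U: cost 10 + 12 + 6 = 28 ≤ 31, payoff 13 + 17 + 17 = 47.
M + U + B: cost 10 + 6 + 8 = 24 ≤ 31, payoff 13 + 17 + 16 = 46.
Best is P, U, and B with total payoff 50.

50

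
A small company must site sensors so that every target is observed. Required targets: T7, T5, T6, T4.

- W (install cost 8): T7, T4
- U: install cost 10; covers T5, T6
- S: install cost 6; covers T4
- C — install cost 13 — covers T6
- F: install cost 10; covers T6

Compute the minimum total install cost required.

Choose W and U: together they cover T7, T5, T6, T4 — every target.
Total install cost: 8 + 10 = 18.

18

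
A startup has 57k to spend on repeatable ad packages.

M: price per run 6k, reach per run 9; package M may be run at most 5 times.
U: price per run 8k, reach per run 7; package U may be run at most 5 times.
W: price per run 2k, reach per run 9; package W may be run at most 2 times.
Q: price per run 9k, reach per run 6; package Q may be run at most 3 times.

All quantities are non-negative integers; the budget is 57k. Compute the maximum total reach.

77

This is a bounded integer knapsack.
5×M, 2×U, and 2×W: price 50 ≤ 57, reach 5·9 + 2·7 + 2·9 = 77.
5×M, 1×U, 2×W, and 1×Q: price 51 ≤ 57, reach 5·9 + 1·7 + 2·9 + 1·6 = 76.
Best is 77.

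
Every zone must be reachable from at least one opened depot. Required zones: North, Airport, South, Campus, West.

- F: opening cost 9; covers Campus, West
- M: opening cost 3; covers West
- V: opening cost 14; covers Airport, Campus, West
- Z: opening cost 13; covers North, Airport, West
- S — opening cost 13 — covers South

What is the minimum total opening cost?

The greedy cost-per-new-zone heuristic would pick M, Z, F, and S for 38, but a cheaper cover exists.
Choose F, Z, and S: together they cover North, Airport, South, Campus, West — every zone.
Total opening cost: 9 + 13 + 13 = 35.
No cover costs less than 35.

35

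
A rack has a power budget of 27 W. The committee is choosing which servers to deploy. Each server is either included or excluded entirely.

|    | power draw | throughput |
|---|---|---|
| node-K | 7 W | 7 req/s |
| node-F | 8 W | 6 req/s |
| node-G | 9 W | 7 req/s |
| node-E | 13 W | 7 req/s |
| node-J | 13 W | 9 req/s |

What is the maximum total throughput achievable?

20

node-K + node-J: power draw 7 + 13 = 20 ≤ 27, throughput 7 + 9 = 16.
node-K + node-F + node-G: power draw 7 + 8 + 9 = 24 ≤ 27, throughput 7 + 6 + 7 = 20.
node-G + node-J: power draw 9 + 13 = 22 ≤ 27, throughput 7 + 9 = 16.
Best is node-K, node-F, and node-G with total throughput 20.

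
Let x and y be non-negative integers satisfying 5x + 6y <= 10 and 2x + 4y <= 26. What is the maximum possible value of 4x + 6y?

(x,y)=(2,0): 5·2+6·0=10≤10, 2·2+4·0=4≤26, objective 8.
(x,y)=(0,1): 5·0+6·1=6≤10, 2·0+4·1=4≤26, objective 6.
(x,y)=(1,0): 5·1+6·0=5≤10, 2·1+4·0=2≤26, objective 4.
(x,y)=(0,0): 5·0+6·0=0≤10, 2·0+4·0=0≤26, objective 0.
The best lattice point is (2,0), giving 8.

8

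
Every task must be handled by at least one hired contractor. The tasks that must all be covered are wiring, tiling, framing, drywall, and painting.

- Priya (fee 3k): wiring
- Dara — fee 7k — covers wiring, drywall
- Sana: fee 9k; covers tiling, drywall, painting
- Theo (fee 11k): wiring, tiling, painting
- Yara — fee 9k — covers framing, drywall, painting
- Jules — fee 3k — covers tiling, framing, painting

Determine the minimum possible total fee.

10

The greedy cost-per-new-task heuristic would pick Jules, Priya, and Dara for 13, but a cheaper cover exists.
Choose Dara and Jules: together they cover wiring, tiling, framing, drywall, painting — every task.
Total fee: 7 + 3 = 10.
No cover costs less than 10.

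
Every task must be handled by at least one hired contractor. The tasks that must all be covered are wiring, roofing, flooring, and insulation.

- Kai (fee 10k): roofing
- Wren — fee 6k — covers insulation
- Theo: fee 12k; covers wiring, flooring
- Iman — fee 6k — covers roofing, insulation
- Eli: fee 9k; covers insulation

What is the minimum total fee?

Choose Theo and Iman: together they cover wiring, roofing, flooring, insulation — every task.
Total fee: 12 + 6 = 18.
No cover costs less than 18.

18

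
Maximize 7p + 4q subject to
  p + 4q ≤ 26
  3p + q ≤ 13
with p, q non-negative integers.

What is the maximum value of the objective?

Relaxing integrality, the LP optimum is 40.18 at (p,q) = (2.36, 5.91), which is not an integer point.
(p,q)=(2,6): 1·2+4·6=26≤26, 3·2+1·6=12≤13, objective 38.
(p,q)=(3,4): 1·3+4·4=19≤26, 3·3+1·4=13≤13, objective 37.
(p,q)=(2,5): 1·2+4·5=22≤26, 3·2+1·5=11≤13, objective 34.
No feasible integer point exceeds 38.

38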